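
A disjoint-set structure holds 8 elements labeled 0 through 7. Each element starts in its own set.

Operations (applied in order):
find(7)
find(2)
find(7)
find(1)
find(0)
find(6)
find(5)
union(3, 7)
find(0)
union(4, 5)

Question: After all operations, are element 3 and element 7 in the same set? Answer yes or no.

Answer: yes

Derivation:
Step 1: find(7) -> no change; set of 7 is {7}
Step 2: find(2) -> no change; set of 2 is {2}
Step 3: find(7) -> no change; set of 7 is {7}
Step 4: find(1) -> no change; set of 1 is {1}
Step 5: find(0) -> no change; set of 0 is {0}
Step 6: find(6) -> no change; set of 6 is {6}
Step 7: find(5) -> no change; set of 5 is {5}
Step 8: union(3, 7) -> merged; set of 3 now {3, 7}
Step 9: find(0) -> no change; set of 0 is {0}
Step 10: union(4, 5) -> merged; set of 4 now {4, 5}
Set of 3: {3, 7}; 7 is a member.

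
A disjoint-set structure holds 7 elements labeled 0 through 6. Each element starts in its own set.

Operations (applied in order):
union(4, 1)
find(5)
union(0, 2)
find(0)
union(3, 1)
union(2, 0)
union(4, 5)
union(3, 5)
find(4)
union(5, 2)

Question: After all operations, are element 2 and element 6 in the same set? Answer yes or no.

Step 1: union(4, 1) -> merged; set of 4 now {1, 4}
Step 2: find(5) -> no change; set of 5 is {5}
Step 3: union(0, 2) -> merged; set of 0 now {0, 2}
Step 4: find(0) -> no change; set of 0 is {0, 2}
Step 5: union(3, 1) -> merged; set of 3 now {1, 3, 4}
Step 6: union(2, 0) -> already same set; set of 2 now {0, 2}
Step 7: union(4, 5) -> merged; set of 4 now {1, 3, 4, 5}
Step 8: union(3, 5) -> already same set; set of 3 now {1, 3, 4, 5}
Step 9: find(4) -> no change; set of 4 is {1, 3, 4, 5}
Step 10: union(5, 2) -> merged; set of 5 now {0, 1, 2, 3, 4, 5}
Set of 2: {0, 1, 2, 3, 4, 5}; 6 is not a member.

Answer: no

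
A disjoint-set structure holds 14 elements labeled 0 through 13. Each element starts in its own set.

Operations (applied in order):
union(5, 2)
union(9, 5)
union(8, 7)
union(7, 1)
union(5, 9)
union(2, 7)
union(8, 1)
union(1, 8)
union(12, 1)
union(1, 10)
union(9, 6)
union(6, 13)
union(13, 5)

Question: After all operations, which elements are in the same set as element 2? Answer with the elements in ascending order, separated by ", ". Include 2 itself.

Step 1: union(5, 2) -> merged; set of 5 now {2, 5}
Step 2: union(9, 5) -> merged; set of 9 now {2, 5, 9}
Step 3: union(8, 7) -> merged; set of 8 now {7, 8}
Step 4: union(7, 1) -> merged; set of 7 now {1, 7, 8}
Step 5: union(5, 9) -> already same set; set of 5 now {2, 5, 9}
Step 6: union(2, 7) -> merged; set of 2 now {1, 2, 5, 7, 8, 9}
Step 7: union(8, 1) -> already same set; set of 8 now {1, 2, 5, 7, 8, 9}
Step 8: union(1, 8) -> already same set; set of 1 now {1, 2, 5, 7, 8, 9}
Step 9: union(12, 1) -> merged; set of 12 now {1, 2, 5, 7, 8, 9, 12}
Step 10: union(1, 10) -> merged; set of 1 now {1, 2, 5, 7, 8, 9, 10, 12}
Step 11: union(9, 6) -> merged; set of 9 now {1, 2, 5, 6, 7, 8, 9, 10, 12}
Step 12: union(6, 13) -> merged; set of 6 now {1, 2, 5, 6, 7, 8, 9, 10, 12, 13}
Step 13: union(13, 5) -> already same set; set of 13 now {1, 2, 5, 6, 7, 8, 9, 10, 12, 13}
Component of 2: {1, 2, 5, 6, 7, 8, 9, 10, 12, 13}

Answer: 1, 2, 5, 6, 7, 8, 9, 10, 12, 13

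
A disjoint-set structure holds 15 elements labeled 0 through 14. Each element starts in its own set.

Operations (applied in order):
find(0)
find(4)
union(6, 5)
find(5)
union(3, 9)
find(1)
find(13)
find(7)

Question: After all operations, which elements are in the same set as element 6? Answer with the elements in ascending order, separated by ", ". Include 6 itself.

Answer: 5, 6

Derivation:
Step 1: find(0) -> no change; set of 0 is {0}
Step 2: find(4) -> no change; set of 4 is {4}
Step 3: union(6, 5) -> merged; set of 6 now {5, 6}
Step 4: find(5) -> no change; set of 5 is {5, 6}
Step 5: union(3, 9) -> merged; set of 3 now {3, 9}
Step 6: find(1) -> no change; set of 1 is {1}
Step 7: find(13) -> no change; set of 13 is {13}
Step 8: find(7) -> no change; set of 7 is {7}
Component of 6: {5, 6}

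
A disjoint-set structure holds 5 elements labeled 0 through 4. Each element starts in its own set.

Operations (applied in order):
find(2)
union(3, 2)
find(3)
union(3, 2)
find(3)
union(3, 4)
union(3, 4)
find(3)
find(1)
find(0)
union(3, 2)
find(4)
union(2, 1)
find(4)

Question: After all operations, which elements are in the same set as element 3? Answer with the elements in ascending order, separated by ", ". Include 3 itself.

Step 1: find(2) -> no change; set of 2 is {2}
Step 2: union(3, 2) -> merged; set of 3 now {2, 3}
Step 3: find(3) -> no change; set of 3 is {2, 3}
Step 4: union(3, 2) -> already same set; set of 3 now {2, 3}
Step 5: find(3) -> no change; set of 3 is {2, 3}
Step 6: union(3, 4) -> merged; set of 3 now {2, 3, 4}
Step 7: union(3, 4) -> already same set; set of 3 now {2, 3, 4}
Step 8: find(3) -> no change; set of 3 is {2, 3, 4}
Step 9: find(1) -> no change; set of 1 is {1}
Step 10: find(0) -> no change; set of 0 is {0}
Step 11: union(3, 2) -> already same set; set of 3 now {2, 3, 4}
Step 12: find(4) -> no change; set of 4 is {2, 3, 4}
Step 13: union(2, 1) -> merged; set of 2 now {1, 2, 3, 4}
Step 14: find(4) -> no change; set of 4 is {1, 2, 3, 4}
Component of 3: {1, 2, 3, 4}

Answer: 1, 2, 3, 4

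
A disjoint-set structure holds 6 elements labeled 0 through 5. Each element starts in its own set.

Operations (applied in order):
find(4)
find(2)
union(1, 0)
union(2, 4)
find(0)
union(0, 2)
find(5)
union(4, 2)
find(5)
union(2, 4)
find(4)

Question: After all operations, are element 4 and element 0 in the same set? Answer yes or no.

Answer: yes

Derivation:
Step 1: find(4) -> no change; set of 4 is {4}
Step 2: find(2) -> no change; set of 2 is {2}
Step 3: union(1, 0) -> merged; set of 1 now {0, 1}
Step 4: union(2, 4) -> merged; set of 2 now {2, 4}
Step 5: find(0) -> no change; set of 0 is {0, 1}
Step 6: union(0, 2) -> merged; set of 0 now {0, 1, 2, 4}
Step 7: find(5) -> no change; set of 5 is {5}
Step 8: union(4, 2) -> already same set; set of 4 now {0, 1, 2, 4}
Step 9: find(5) -> no change; set of 5 is {5}
Step 10: union(2, 4) -> already same set; set of 2 now {0, 1, 2, 4}
Step 11: find(4) -> no change; set of 4 is {0, 1, 2, 4}
Set of 4: {0, 1, 2, 4}; 0 is a member.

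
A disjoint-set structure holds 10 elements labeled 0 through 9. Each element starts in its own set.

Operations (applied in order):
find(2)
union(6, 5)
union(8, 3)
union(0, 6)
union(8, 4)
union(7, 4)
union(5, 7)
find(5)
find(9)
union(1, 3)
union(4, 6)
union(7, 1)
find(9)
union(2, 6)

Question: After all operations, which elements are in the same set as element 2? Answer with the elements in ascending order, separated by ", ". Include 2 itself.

Step 1: find(2) -> no change; set of 2 is {2}
Step 2: union(6, 5) -> merged; set of 6 now {5, 6}
Step 3: union(8, 3) -> merged; set of 8 now {3, 8}
Step 4: union(0, 6) -> merged; set of 0 now {0, 5, 6}
Step 5: union(8, 4) -> merged; set of 8 now {3, 4, 8}
Step 6: union(7, 4) -> merged; set of 7 now {3, 4, 7, 8}
Step 7: union(5, 7) -> merged; set of 5 now {0, 3, 4, 5, 6, 7, 8}
Step 8: find(5) -> no change; set of 5 is {0, 3, 4, 5, 6, 7, 8}
Step 9: find(9) -> no change; set of 9 is {9}
Step 10: union(1, 3) -> merged; set of 1 now {0, 1, 3, 4, 5, 6, 7, 8}
Step 11: union(4, 6) -> already same set; set of 4 now {0, 1, 3, 4, 5, 6, 7, 8}
Step 12: union(7, 1) -> already same set; set of 7 now {0, 1, 3, 4, 5, 6, 7, 8}
Step 13: find(9) -> no change; set of 9 is {9}
Step 14: union(2, 6) -> merged; set of 2 now {0, 1, 2, 3, 4, 5, 6, 7, 8}
Component of 2: {0, 1, 2, 3, 4, 5, 6, 7, 8}

Answer: 0, 1, 2, 3, 4, 5, 6, 7, 8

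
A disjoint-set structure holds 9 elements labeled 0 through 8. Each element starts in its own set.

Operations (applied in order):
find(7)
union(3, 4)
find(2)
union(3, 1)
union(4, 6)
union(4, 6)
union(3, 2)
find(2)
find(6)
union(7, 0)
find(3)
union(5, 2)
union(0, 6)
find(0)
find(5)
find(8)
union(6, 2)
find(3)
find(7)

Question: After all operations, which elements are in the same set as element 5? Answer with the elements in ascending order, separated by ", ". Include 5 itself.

Answer: 0, 1, 2, 3, 4, 5, 6, 7

Derivation:
Step 1: find(7) -> no change; set of 7 is {7}
Step 2: union(3, 4) -> merged; set of 3 now {3, 4}
Step 3: find(2) -> no change; set of 2 is {2}
Step 4: union(3, 1) -> merged; set of 3 now {1, 3, 4}
Step 5: union(4, 6) -> merged; set of 4 now {1, 3, 4, 6}
Step 6: union(4, 6) -> already same set; set of 4 now {1, 3, 4, 6}
Step 7: union(3, 2) -> merged; set of 3 now {1, 2, 3, 4, 6}
Step 8: find(2) -> no change; set of 2 is {1, 2, 3, 4, 6}
Step 9: find(6) -> no change; set of 6 is {1, 2, 3, 4, 6}
Step 10: union(7, 0) -> merged; set of 7 now {0, 7}
Step 11: find(3) -> no change; set of 3 is {1, 2, 3, 4, 6}
Step 12: union(5, 2) -> merged; set of 5 now {1, 2, 3, 4, 5, 6}
Step 13: union(0, 6) -> merged; set of 0 now {0, 1, 2, 3, 4, 5, 6, 7}
Step 14: find(0) -> no change; set of 0 is {0, 1, 2, 3, 4, 5, 6, 7}
Step 15: find(5) -> no change; set of 5 is {0, 1, 2, 3, 4, 5, 6, 7}
Step 16: find(8) -> no change; set of 8 is {8}
Step 17: union(6, 2) -> already same set; set of 6 now {0, 1, 2, 3, 4, 5, 6, 7}
Step 18: find(3) -> no change; set of 3 is {0, 1, 2, 3, 4, 5, 6, 7}
Step 19: find(7) -> no change; set of 7 is {0, 1, 2, 3, 4, 5, 6, 7}
Component of 5: {0, 1, 2, 3, 4, 5, 6, 7}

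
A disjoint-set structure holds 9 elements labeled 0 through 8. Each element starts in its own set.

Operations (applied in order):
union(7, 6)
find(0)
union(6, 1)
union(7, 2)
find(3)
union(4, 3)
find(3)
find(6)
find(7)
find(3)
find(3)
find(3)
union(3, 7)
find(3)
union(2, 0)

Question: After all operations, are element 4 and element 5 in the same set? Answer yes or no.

Answer: no

Derivation:
Step 1: union(7, 6) -> merged; set of 7 now {6, 7}
Step 2: find(0) -> no change; set of 0 is {0}
Step 3: union(6, 1) -> merged; set of 6 now {1, 6, 7}
Step 4: union(7, 2) -> merged; set of 7 now {1, 2, 6, 7}
Step 5: find(3) -> no change; set of 3 is {3}
Step 6: union(4, 3) -> merged; set of 4 now {3, 4}
Step 7: find(3) -> no change; set of 3 is {3, 4}
Step 8: find(6) -> no change; set of 6 is {1, 2, 6, 7}
Step 9: find(7) -> no change; set of 7 is {1, 2, 6, 7}
Step 10: find(3) -> no change; set of 3 is {3, 4}
Step 11: find(3) -> no change; set of 3 is {3, 4}
Step 12: find(3) -> no change; set of 3 is {3, 4}
Step 13: union(3, 7) -> merged; set of 3 now {1, 2, 3, 4, 6, 7}
Step 14: find(3) -> no change; set of 3 is {1, 2, 3, 4, 6, 7}
Step 15: union(2, 0) -> merged; set of 2 now {0, 1, 2, 3, 4, 6, 7}
Set of 4: {0, 1, 2, 3, 4, 6, 7}; 5 is not a member.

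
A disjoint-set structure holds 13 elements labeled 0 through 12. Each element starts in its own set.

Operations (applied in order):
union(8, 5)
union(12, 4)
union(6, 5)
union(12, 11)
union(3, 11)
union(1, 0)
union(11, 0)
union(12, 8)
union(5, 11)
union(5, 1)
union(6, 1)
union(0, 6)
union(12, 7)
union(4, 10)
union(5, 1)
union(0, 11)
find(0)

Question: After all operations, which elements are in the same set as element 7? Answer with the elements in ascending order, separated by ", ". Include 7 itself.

Answer: 0, 1, 3, 4, 5, 6, 7, 8, 10, 11, 12

Derivation:
Step 1: union(8, 5) -> merged; set of 8 now {5, 8}
Step 2: union(12, 4) -> merged; set of 12 now {4, 12}
Step 3: union(6, 5) -> merged; set of 6 now {5, 6, 8}
Step 4: union(12, 11) -> merged; set of 12 now {4, 11, 12}
Step 5: union(3, 11) -> merged; set of 3 now {3, 4, 11, 12}
Step 6: union(1, 0) -> merged; set of 1 now {0, 1}
Step 7: union(11, 0) -> merged; set of 11 now {0, 1, 3, 4, 11, 12}
Step 8: union(12, 8) -> merged; set of 12 now {0, 1, 3, 4, 5, 6, 8, 11, 12}
Step 9: union(5, 11) -> already same set; set of 5 now {0, 1, 3, 4, 5, 6, 8, 11, 12}
Step 10: union(5, 1) -> already same set; set of 5 now {0, 1, 3, 4, 5, 6, 8, 11, 12}
Step 11: union(6, 1) -> already same set; set of 6 now {0, 1, 3, 4, 5, 6, 8, 11, 12}
Step 12: union(0, 6) -> already same set; set of 0 now {0, 1, 3, 4, 5, 6, 8, 11, 12}
Step 13: union(12, 7) -> merged; set of 12 now {0, 1, 3, 4, 5, 6, 7, 8, 11, 12}
Step 14: union(4, 10) -> merged; set of 4 now {0, 1, 3, 4, 5, 6, 7, 8, 10, 11, 12}
Step 15: union(5, 1) -> already same set; set of 5 now {0, 1, 3, 4, 5, 6, 7, 8, 10, 11, 12}
Step 16: union(0, 11) -> already same set; set of 0 now {0, 1, 3, 4, 5, 6, 7, 8, 10, 11, 12}
Step 17: find(0) -> no change; set of 0 is {0, 1, 3, 4, 5, 6, 7, 8, 10, 11, 12}
Component of 7: {0, 1, 3, 4, 5, 6, 7, 8, 10, 11, 12}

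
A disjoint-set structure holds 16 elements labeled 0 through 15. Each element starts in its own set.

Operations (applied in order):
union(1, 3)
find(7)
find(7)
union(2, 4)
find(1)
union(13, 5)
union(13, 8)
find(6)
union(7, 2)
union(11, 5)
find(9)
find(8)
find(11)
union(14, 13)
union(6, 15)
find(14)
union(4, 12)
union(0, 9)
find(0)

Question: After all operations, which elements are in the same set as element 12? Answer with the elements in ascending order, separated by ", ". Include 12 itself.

Step 1: union(1, 3) -> merged; set of 1 now {1, 3}
Step 2: find(7) -> no change; set of 7 is {7}
Step 3: find(7) -> no change; set of 7 is {7}
Step 4: union(2, 4) -> merged; set of 2 now {2, 4}
Step 5: find(1) -> no change; set of 1 is {1, 3}
Step 6: union(13, 5) -> merged; set of 13 now {5, 13}
Step 7: union(13, 8) -> merged; set of 13 now {5, 8, 13}
Step 8: find(6) -> no change; set of 6 is {6}
Step 9: union(7, 2) -> merged; set of 7 now {2, 4, 7}
Step 10: union(11, 5) -> merged; set of 11 now {5, 8, 11, 13}
Step 11: find(9) -> no change; set of 9 is {9}
Step 12: find(8) -> no change; set of 8 is {5, 8, 11, 13}
Step 13: find(11) -> no change; set of 11 is {5, 8, 11, 13}
Step 14: union(14, 13) -> merged; set of 14 now {5, 8, 11, 13, 14}
Step 15: union(6, 15) -> merged; set of 6 now {6, 15}
Step 16: find(14) -> no change; set of 14 is {5, 8, 11, 13, 14}
Step 17: union(4, 12) -> merged; set of 4 now {2, 4, 7, 12}
Step 18: union(0, 9) -> merged; set of 0 now {0, 9}
Step 19: find(0) -> no change; set of 0 is {0, 9}
Component of 12: {2, 4, 7, 12}

Answer: 2, 4, 7, 12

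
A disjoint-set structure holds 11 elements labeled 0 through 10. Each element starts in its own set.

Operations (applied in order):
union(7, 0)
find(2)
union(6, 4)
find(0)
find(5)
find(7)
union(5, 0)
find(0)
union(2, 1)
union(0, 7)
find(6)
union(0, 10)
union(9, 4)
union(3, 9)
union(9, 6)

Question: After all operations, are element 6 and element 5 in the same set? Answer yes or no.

Step 1: union(7, 0) -> merged; set of 7 now {0, 7}
Step 2: find(2) -> no change; set of 2 is {2}
Step 3: union(6, 4) -> merged; set of 6 now {4, 6}
Step 4: find(0) -> no change; set of 0 is {0, 7}
Step 5: find(5) -> no change; set of 5 is {5}
Step 6: find(7) -> no change; set of 7 is {0, 7}
Step 7: union(5, 0) -> merged; set of 5 now {0, 5, 7}
Step 8: find(0) -> no change; set of 0 is {0, 5, 7}
Step 9: union(2, 1) -> merged; set of 2 now {1, 2}
Step 10: union(0, 7) -> already same set; set of 0 now {0, 5, 7}
Step 11: find(6) -> no change; set of 6 is {4, 6}
Step 12: union(0, 10) -> merged; set of 0 now {0, 5, 7, 10}
Step 13: union(9, 4) -> merged; set of 9 now {4, 6, 9}
Step 14: union(3, 9) -> merged; set of 3 now {3, 4, 6, 9}
Step 15: union(9, 6) -> already same set; set of 9 now {3, 4, 6, 9}
Set of 6: {3, 4, 6, 9}; 5 is not a member.

Answer: no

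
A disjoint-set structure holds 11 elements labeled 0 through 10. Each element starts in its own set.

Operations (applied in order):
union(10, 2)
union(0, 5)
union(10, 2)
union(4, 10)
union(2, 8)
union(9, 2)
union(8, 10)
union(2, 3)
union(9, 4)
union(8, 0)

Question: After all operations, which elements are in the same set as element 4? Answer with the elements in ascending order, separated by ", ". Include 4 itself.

Step 1: union(10, 2) -> merged; set of 10 now {2, 10}
Step 2: union(0, 5) -> merged; set of 0 now {0, 5}
Step 3: union(10, 2) -> already same set; set of 10 now {2, 10}
Step 4: union(4, 10) -> merged; set of 4 now {2, 4, 10}
Step 5: union(2, 8) -> merged; set of 2 now {2, 4, 8, 10}
Step 6: union(9, 2) -> merged; set of 9 now {2, 4, 8, 9, 10}
Step 7: union(8, 10) -> already same set; set of 8 now {2, 4, 8, 9, 10}
Step 8: union(2, 3) -> merged; set of 2 now {2, 3, 4, 8, 9, 10}
Step 9: union(9, 4) -> already same set; set of 9 now {2, 3, 4, 8, 9, 10}
Step 10: union(8, 0) -> merged; set of 8 now {0, 2, 3, 4, 5, 8, 9, 10}
Component of 4: {0, 2, 3, 4, 5, 8, 9, 10}

Answer: 0, 2, 3, 4, 5, 8, 9, 10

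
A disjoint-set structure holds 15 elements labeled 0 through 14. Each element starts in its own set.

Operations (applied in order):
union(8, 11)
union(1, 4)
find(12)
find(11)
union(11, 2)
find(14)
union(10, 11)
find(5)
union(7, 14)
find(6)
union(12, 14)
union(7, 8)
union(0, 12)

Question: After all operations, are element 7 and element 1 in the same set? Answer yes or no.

Step 1: union(8, 11) -> merged; set of 8 now {8, 11}
Step 2: union(1, 4) -> merged; set of 1 now {1, 4}
Step 3: find(12) -> no change; set of 12 is {12}
Step 4: find(11) -> no change; set of 11 is {8, 11}
Step 5: union(11, 2) -> merged; set of 11 now {2, 8, 11}
Step 6: find(14) -> no change; set of 14 is {14}
Step 7: union(10, 11) -> merged; set of 10 now {2, 8, 10, 11}
Step 8: find(5) -> no change; set of 5 is {5}
Step 9: union(7, 14) -> merged; set of 7 now {7, 14}
Step 10: find(6) -> no change; set of 6 is {6}
Step 11: union(12, 14) -> merged; set of 12 now {7, 12, 14}
Step 12: union(7, 8) -> merged; set of 7 now {2, 7, 8, 10, 11, 12, 14}
Step 13: union(0, 12) -> merged; set of 0 now {0, 2, 7, 8, 10, 11, 12, 14}
Set of 7: {0, 2, 7, 8, 10, 11, 12, 14}; 1 is not a member.

Answer: no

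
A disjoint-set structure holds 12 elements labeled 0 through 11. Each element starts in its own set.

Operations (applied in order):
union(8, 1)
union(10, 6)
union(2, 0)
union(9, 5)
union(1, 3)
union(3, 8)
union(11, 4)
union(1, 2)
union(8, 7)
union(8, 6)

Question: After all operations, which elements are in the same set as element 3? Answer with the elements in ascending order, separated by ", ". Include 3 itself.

Step 1: union(8, 1) -> merged; set of 8 now {1, 8}
Step 2: union(10, 6) -> merged; set of 10 now {6, 10}
Step 3: union(2, 0) -> merged; set of 2 now {0, 2}
Step 4: union(9, 5) -> merged; set of 9 now {5, 9}
Step 5: union(1, 3) -> merged; set of 1 now {1, 3, 8}
Step 6: union(3, 8) -> already same set; set of 3 now {1, 3, 8}
Step 7: union(11, 4) -> merged; set of 11 now {4, 11}
Step 8: union(1, 2) -> merged; set of 1 now {0, 1, 2, 3, 8}
Step 9: union(8, 7) -> merged; set of 8 now {0, 1, 2, 3, 7, 8}
Step 10: union(8, 6) -> merged; set of 8 now {0, 1, 2, 3, 6, 7, 8, 10}
Component of 3: {0, 1, 2, 3, 6, 7, 8, 10}

Answer: 0, 1, 2, 3, 6, 7, 8, 10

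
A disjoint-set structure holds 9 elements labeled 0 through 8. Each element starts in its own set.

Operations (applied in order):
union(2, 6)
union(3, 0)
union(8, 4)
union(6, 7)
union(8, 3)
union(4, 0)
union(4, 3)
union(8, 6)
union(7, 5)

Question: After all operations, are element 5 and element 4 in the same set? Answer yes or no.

Answer: yes

Derivation:
Step 1: union(2, 6) -> merged; set of 2 now {2, 6}
Step 2: union(3, 0) -> merged; set of 3 now {0, 3}
Step 3: union(8, 4) -> merged; set of 8 now {4, 8}
Step 4: union(6, 7) -> merged; set of 6 now {2, 6, 7}
Step 5: union(8, 3) -> merged; set of 8 now {0, 3, 4, 8}
Step 6: union(4, 0) -> already same set; set of 4 now {0, 3, 4, 8}
Step 7: union(4, 3) -> already same set; set of 4 now {0, 3, 4, 8}
Step 8: union(8, 6) -> merged; set of 8 now {0, 2, 3, 4, 6, 7, 8}
Step 9: union(7, 5) -> merged; set of 7 now {0, 2, 3, 4, 5, 6, 7, 8}
Set of 5: {0, 2, 3, 4, 5, 6, 7, 8}; 4 is a member.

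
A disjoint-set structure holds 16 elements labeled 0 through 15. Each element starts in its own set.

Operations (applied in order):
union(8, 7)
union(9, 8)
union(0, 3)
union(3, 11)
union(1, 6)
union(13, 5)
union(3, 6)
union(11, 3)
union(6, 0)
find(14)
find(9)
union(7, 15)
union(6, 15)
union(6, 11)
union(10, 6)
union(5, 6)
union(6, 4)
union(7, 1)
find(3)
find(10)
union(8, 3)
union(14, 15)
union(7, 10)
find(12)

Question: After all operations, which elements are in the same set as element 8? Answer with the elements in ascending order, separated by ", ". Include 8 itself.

Answer: 0, 1, 3, 4, 5, 6, 7, 8, 9, 10, 11, 13, 14, 15

Derivation:
Step 1: union(8, 7) -> merged; set of 8 now {7, 8}
Step 2: union(9, 8) -> merged; set of 9 now {7, 8, 9}
Step 3: union(0, 3) -> merged; set of 0 now {0, 3}
Step 4: union(3, 11) -> merged; set of 3 now {0, 3, 11}
Step 5: union(1, 6) -> merged; set of 1 now {1, 6}
Step 6: union(13, 5) -> merged; set of 13 now {5, 13}
Step 7: union(3, 6) -> merged; set of 3 now {0, 1, 3, 6, 11}
Step 8: union(11, 3) -> already same set; set of 11 now {0, 1, 3, 6, 11}
Step 9: union(6, 0) -> already same set; set of 6 now {0, 1, 3, 6, 11}
Step 10: find(14) -> no change; set of 14 is {14}
Step 11: find(9) -> no change; set of 9 is {7, 8, 9}
Step 12: union(7, 15) -> merged; set of 7 now {7, 8, 9, 15}
Step 13: union(6, 15) -> merged; set of 6 now {0, 1, 3, 6, 7, 8, 9, 11, 15}
Step 14: union(6, 11) -> already same set; set of 6 now {0, 1, 3, 6, 7, 8, 9, 11, 15}
Step 15: union(10, 6) -> merged; set of 10 now {0, 1, 3, 6, 7, 8, 9, 10, 11, 15}
Step 16: union(5, 6) -> merged; set of 5 now {0, 1, 3, 5, 6, 7, 8, 9, 10, 11, 13, 15}
Step 17: union(6, 4) -> merged; set of 6 now {0, 1, 3, 4, 5, 6, 7, 8, 9, 10, 11, 13, 15}
Step 18: union(7, 1) -> already same set; set of 7 now {0, 1, 3, 4, 5, 6, 7, 8, 9, 10, 11, 13, 15}
Step 19: find(3) -> no change; set of 3 is {0, 1, 3, 4, 5, 6, 7, 8, 9, 10, 11, 13, 15}
Step 20: find(10) -> no change; set of 10 is {0, 1, 3, 4, 5, 6, 7, 8, 9, 10, 11, 13, 15}
Step 21: union(8, 3) -> already same set; set of 8 now {0, 1, 3, 4, 5, 6, 7, 8, 9, 10, 11, 13, 15}
Step 22: union(14, 15) -> merged; set of 14 now {0, 1, 3, 4, 5, 6, 7, 8, 9, 10, 11, 13, 14, 15}
Step 23: union(7, 10) -> already same set; set of 7 now {0, 1, 3, 4, 5, 6, 7, 8, 9, 10, 11, 13, 14, 15}
Step 24: find(12) -> no change; set of 12 is {12}
Component of 8: {0, 1, 3, 4, 5, 6, 7, 8, 9, 10, 11, 13, 14, 15}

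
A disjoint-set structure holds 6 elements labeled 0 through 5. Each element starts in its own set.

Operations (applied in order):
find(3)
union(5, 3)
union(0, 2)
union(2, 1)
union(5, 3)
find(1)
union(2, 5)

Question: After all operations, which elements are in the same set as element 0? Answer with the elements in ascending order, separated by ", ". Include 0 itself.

Answer: 0, 1, 2, 3, 5

Derivation:
Step 1: find(3) -> no change; set of 3 is {3}
Step 2: union(5, 3) -> merged; set of 5 now {3, 5}
Step 3: union(0, 2) -> merged; set of 0 now {0, 2}
Step 4: union(2, 1) -> merged; set of 2 now {0, 1, 2}
Step 5: union(5, 3) -> already same set; set of 5 now {3, 5}
Step 6: find(1) -> no change; set of 1 is {0, 1, 2}
Step 7: union(2, 5) -> merged; set of 2 now {0, 1, 2, 3, 5}
Component of 0: {0, 1, 2, 3, 5}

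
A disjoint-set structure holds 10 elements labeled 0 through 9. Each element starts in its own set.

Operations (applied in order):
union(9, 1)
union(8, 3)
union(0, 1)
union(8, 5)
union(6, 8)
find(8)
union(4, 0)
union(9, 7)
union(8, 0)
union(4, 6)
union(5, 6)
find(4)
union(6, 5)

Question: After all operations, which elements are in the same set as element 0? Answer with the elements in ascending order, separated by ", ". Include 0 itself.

Answer: 0, 1, 3, 4, 5, 6, 7, 8, 9

Derivation:
Step 1: union(9, 1) -> merged; set of 9 now {1, 9}
Step 2: union(8, 3) -> merged; set of 8 now {3, 8}
Step 3: union(0, 1) -> merged; set of 0 now {0, 1, 9}
Step 4: union(8, 5) -> merged; set of 8 now {3, 5, 8}
Step 5: union(6, 8) -> merged; set of 6 now {3, 5, 6, 8}
Step 6: find(8) -> no change; set of 8 is {3, 5, 6, 8}
Step 7: union(4, 0) -> merged; set of 4 now {0, 1, 4, 9}
Step 8: union(9, 7) -> merged; set of 9 now {0, 1, 4, 7, 9}
Step 9: union(8, 0) -> merged; set of 8 now {0, 1, 3, 4, 5, 6, 7, 8, 9}
Step 10: union(4, 6) -> already same set; set of 4 now {0, 1, 3, 4, 5, 6, 7, 8, 9}
Step 11: union(5, 6) -> already same set; set of 5 now {0, 1, 3, 4, 5, 6, 7, 8, 9}
Step 12: find(4) -> no change; set of 4 is {0, 1, 3, 4, 5, 6, 7, 8, 9}
Step 13: union(6, 5) -> already same set; set of 6 now {0, 1, 3, 4, 5, 6, 7, 8, 9}
Component of 0: {0, 1, 3, 4, 5, 6, 7, 8, 9}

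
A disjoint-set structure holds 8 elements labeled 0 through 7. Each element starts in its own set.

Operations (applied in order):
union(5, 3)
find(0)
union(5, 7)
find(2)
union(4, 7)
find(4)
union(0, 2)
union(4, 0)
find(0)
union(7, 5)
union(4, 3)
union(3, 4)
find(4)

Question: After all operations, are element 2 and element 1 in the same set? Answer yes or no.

Step 1: union(5, 3) -> merged; set of 5 now {3, 5}
Step 2: find(0) -> no change; set of 0 is {0}
Step 3: union(5, 7) -> merged; set of 5 now {3, 5, 7}
Step 4: find(2) -> no change; set of 2 is {2}
Step 5: union(4, 7) -> merged; set of 4 now {3, 4, 5, 7}
Step 6: find(4) -> no change; set of 4 is {3, 4, 5, 7}
Step 7: union(0, 2) -> merged; set of 0 now {0, 2}
Step 8: union(4, 0) -> merged; set of 4 now {0, 2, 3, 4, 5, 7}
Step 9: find(0) -> no change; set of 0 is {0, 2, 3, 4, 5, 7}
Step 10: union(7, 5) -> already same set; set of 7 now {0, 2, 3, 4, 5, 7}
Step 11: union(4, 3) -> already same set; set of 4 now {0, 2, 3, 4, 5, 7}
Step 12: union(3, 4) -> already same set; set of 3 now {0, 2, 3, 4, 5, 7}
Step 13: find(4) -> no change; set of 4 is {0, 2, 3, 4, 5, 7}
Set of 2: {0, 2, 3, 4, 5, 7}; 1 is not a member.

Answer: no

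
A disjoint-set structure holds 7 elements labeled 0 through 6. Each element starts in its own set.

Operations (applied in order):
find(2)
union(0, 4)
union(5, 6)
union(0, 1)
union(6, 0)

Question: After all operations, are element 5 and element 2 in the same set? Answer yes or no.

Answer: no

Derivation:
Step 1: find(2) -> no change; set of 2 is {2}
Step 2: union(0, 4) -> merged; set of 0 now {0, 4}
Step 3: union(5, 6) -> merged; set of 5 now {5, 6}
Step 4: union(0, 1) -> merged; set of 0 now {0, 1, 4}
Step 5: union(6, 0) -> merged; set of 6 now {0, 1, 4, 5, 6}
Set of 5: {0, 1, 4, 5, 6}; 2 is not a member.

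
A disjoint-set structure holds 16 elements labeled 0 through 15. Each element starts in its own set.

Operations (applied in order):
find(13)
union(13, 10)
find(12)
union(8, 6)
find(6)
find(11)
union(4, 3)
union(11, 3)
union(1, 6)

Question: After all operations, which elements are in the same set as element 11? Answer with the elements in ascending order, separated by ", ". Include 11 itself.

Step 1: find(13) -> no change; set of 13 is {13}
Step 2: union(13, 10) -> merged; set of 13 now {10, 13}
Step 3: find(12) -> no change; set of 12 is {12}
Step 4: union(8, 6) -> merged; set of 8 now {6, 8}
Step 5: find(6) -> no change; set of 6 is {6, 8}
Step 6: find(11) -> no change; set of 11 is {11}
Step 7: union(4, 3) -> merged; set of 4 now {3, 4}
Step 8: union(11, 3) -> merged; set of 11 now {3, 4, 11}
Step 9: union(1, 6) -> merged; set of 1 now {1, 6, 8}
Component of 11: {3, 4, 11}

Answer: 3, 4, 11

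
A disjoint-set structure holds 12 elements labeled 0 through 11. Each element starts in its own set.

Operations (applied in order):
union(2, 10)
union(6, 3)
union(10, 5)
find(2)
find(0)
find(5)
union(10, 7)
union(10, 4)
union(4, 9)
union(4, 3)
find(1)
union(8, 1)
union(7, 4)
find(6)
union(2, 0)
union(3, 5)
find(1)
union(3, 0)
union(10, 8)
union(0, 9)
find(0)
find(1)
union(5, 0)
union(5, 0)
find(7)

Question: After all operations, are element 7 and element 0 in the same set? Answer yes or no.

Answer: yes

Derivation:
Step 1: union(2, 10) -> merged; set of 2 now {2, 10}
Step 2: union(6, 3) -> merged; set of 6 now {3, 6}
Step 3: union(10, 5) -> merged; set of 10 now {2, 5, 10}
Step 4: find(2) -> no change; set of 2 is {2, 5, 10}
Step 5: find(0) -> no change; set of 0 is {0}
Step 6: find(5) -> no change; set of 5 is {2, 5, 10}
Step 7: union(10, 7) -> merged; set of 10 now {2, 5, 7, 10}
Step 8: union(10, 4) -> merged; set of 10 now {2, 4, 5, 7, 10}
Step 9: union(4, 9) -> merged; set of 4 now {2, 4, 5, 7, 9, 10}
Step 10: union(4, 3) -> merged; set of 4 now {2, 3, 4, 5, 6, 7, 9, 10}
Step 11: find(1) -> no change; set of 1 is {1}
Step 12: union(8, 1) -> merged; set of 8 now {1, 8}
Step 13: union(7, 4) -> already same set; set of 7 now {2, 3, 4, 5, 6, 7, 9, 10}
Step 14: find(6) -> no change; set of 6 is {2, 3, 4, 5, 6, 7, 9, 10}
Step 15: union(2, 0) -> merged; set of 2 now {0, 2, 3, 4, 5, 6, 7, 9, 10}
Step 16: union(3, 5) -> already same set; set of 3 now {0, 2, 3, 4, 5, 6, 7, 9, 10}
Step 17: find(1) -> no change; set of 1 is {1, 8}
Step 18: union(3, 0) -> already same set; set of 3 now {0, 2, 3, 4, 5, 6, 7, 9, 10}
Step 19: union(10, 8) -> merged; set of 10 now {0, 1, 2, 3, 4, 5, 6, 7, 8, 9, 10}
Step 20: union(0, 9) -> already same set; set of 0 now {0, 1, 2, 3, 4, 5, 6, 7, 8, 9, 10}
Step 21: find(0) -> no change; set of 0 is {0, 1, 2, 3, 4, 5, 6, 7, 8, 9, 10}
Step 22: find(1) -> no change; set of 1 is {0, 1, 2, 3, 4, 5, 6, 7, 8, 9, 10}
Step 23: union(5, 0) -> already same set; set of 5 now {0, 1, 2, 3, 4, 5, 6, 7, 8, 9, 10}
Step 24: union(5, 0) -> already same set; set of 5 now {0, 1, 2, 3, 4, 5, 6, 7, 8, 9, 10}
Step 25: find(7) -> no change; set of 7 is {0, 1, 2, 3, 4, 5, 6, 7, 8, 9, 10}
Set of 7: {0, 1, 2, 3, 4, 5, 6, 7, 8, 9, 10}; 0 is a member.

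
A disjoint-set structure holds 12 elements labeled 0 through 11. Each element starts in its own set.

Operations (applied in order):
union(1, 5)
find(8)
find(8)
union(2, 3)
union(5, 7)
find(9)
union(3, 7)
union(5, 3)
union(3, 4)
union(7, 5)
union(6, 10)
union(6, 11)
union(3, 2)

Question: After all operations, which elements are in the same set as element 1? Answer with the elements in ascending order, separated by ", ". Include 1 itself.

Answer: 1, 2, 3, 4, 5, 7

Derivation:
Step 1: union(1, 5) -> merged; set of 1 now {1, 5}
Step 2: find(8) -> no change; set of 8 is {8}
Step 3: find(8) -> no change; set of 8 is {8}
Step 4: union(2, 3) -> merged; set of 2 now {2, 3}
Step 5: union(5, 7) -> merged; set of 5 now {1, 5, 7}
Step 6: find(9) -> no change; set of 9 is {9}
Step 7: union(3, 7) -> merged; set of 3 now {1, 2, 3, 5, 7}
Step 8: union(5, 3) -> already same set; set of 5 now {1, 2, 3, 5, 7}
Step 9: union(3, 4) -> merged; set of 3 now {1, 2, 3, 4, 5, 7}
Step 10: union(7, 5) -> already same set; set of 7 now {1, 2, 3, 4, 5, 7}
Step 11: union(6, 10) -> merged; set of 6 now {6, 10}
Step 12: union(6, 11) -> merged; set of 6 now {6, 10, 11}
Step 13: union(3, 2) -> already same set; set of 3 now {1, 2, 3, 4, 5, 7}
Component of 1: {1, 2, 3, 4, 5, 7}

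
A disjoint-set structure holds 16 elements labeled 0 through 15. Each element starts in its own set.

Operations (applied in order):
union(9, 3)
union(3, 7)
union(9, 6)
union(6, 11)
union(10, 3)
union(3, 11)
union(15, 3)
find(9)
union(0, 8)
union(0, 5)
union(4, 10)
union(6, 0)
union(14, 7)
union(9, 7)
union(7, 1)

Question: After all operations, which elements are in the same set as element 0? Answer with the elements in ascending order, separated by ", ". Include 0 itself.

Step 1: union(9, 3) -> merged; set of 9 now {3, 9}
Step 2: union(3, 7) -> merged; set of 3 now {3, 7, 9}
Step 3: union(9, 6) -> merged; set of 9 now {3, 6, 7, 9}
Step 4: union(6, 11) -> merged; set of 6 now {3, 6, 7, 9, 11}
Step 5: union(10, 3) -> merged; set of 10 now {3, 6, 7, 9, 10, 11}
Step 6: union(3, 11) -> already same set; set of 3 now {3, 6, 7, 9, 10, 11}
Step 7: union(15, 3) -> merged; set of 15 now {3, 6, 7, 9, 10, 11, 15}
Step 8: find(9) -> no change; set of 9 is {3, 6, 7, 9, 10, 11, 15}
Step 9: union(0, 8) -> merged; set of 0 now {0, 8}
Step 10: union(0, 5) -> merged; set of 0 now {0, 5, 8}
Step 11: union(4, 10) -> merged; set of 4 now {3, 4, 6, 7, 9, 10, 11, 15}
Step 12: union(6, 0) -> merged; set of 6 now {0, 3, 4, 5, 6, 7, 8, 9, 10, 11, 15}
Step 13: union(14, 7) -> merged; set of 14 now {0, 3, 4, 5, 6, 7, 8, 9, 10, 11, 14, 15}
Step 14: union(9, 7) -> already same set; set of 9 now {0, 3, 4, 5, 6, 7, 8, 9, 10, 11, 14, 15}
Step 15: union(7, 1) -> merged; set of 7 now {0, 1, 3, 4, 5, 6, 7, 8, 9, 10, 11, 14, 15}
Component of 0: {0, 1, 3, 4, 5, 6, 7, 8, 9, 10, 11, 14, 15}

Answer: 0, 1, 3, 4, 5, 6, 7, 8, 9, 10, 11, 14, 15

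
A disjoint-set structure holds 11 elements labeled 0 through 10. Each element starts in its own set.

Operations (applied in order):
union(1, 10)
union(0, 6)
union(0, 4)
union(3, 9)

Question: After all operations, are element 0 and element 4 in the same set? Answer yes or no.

Answer: yes

Derivation:
Step 1: union(1, 10) -> merged; set of 1 now {1, 10}
Step 2: union(0, 6) -> merged; set of 0 now {0, 6}
Step 3: union(0, 4) -> merged; set of 0 now {0, 4, 6}
Step 4: union(3, 9) -> merged; set of 3 now {3, 9}
Set of 0: {0, 4, 6}; 4 is a member.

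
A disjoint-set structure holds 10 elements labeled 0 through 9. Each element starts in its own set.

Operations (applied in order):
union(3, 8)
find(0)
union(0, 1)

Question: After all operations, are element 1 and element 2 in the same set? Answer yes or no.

Answer: no

Derivation:
Step 1: union(3, 8) -> merged; set of 3 now {3, 8}
Step 2: find(0) -> no change; set of 0 is {0}
Step 3: union(0, 1) -> merged; set of 0 now {0, 1}
Set of 1: {0, 1}; 2 is not a member.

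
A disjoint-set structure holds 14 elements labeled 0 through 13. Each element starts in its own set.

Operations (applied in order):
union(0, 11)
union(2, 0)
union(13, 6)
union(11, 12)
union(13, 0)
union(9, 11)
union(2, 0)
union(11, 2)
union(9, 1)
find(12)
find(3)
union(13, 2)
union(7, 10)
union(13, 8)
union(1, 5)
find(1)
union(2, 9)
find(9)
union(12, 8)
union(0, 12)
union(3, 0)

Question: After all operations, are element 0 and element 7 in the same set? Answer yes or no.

Step 1: union(0, 11) -> merged; set of 0 now {0, 11}
Step 2: union(2, 0) -> merged; set of 2 now {0, 2, 11}
Step 3: union(13, 6) -> merged; set of 13 now {6, 13}
Step 4: union(11, 12) -> merged; set of 11 now {0, 2, 11, 12}
Step 5: union(13, 0) -> merged; set of 13 now {0, 2, 6, 11, 12, 13}
Step 6: union(9, 11) -> merged; set of 9 now {0, 2, 6, 9, 11, 12, 13}
Step 7: union(2, 0) -> already same set; set of 2 now {0, 2, 6, 9, 11, 12, 13}
Step 8: union(11, 2) -> already same set; set of 11 now {0, 2, 6, 9, 11, 12, 13}
Step 9: union(9, 1) -> merged; set of 9 now {0, 1, 2, 6, 9, 11, 12, 13}
Step 10: find(12) -> no change; set of 12 is {0, 1, 2, 6, 9, 11, 12, 13}
Step 11: find(3) -> no change; set of 3 is {3}
Step 12: union(13, 2) -> already same set; set of 13 now {0, 1, 2, 6, 9, 11, 12, 13}
Step 13: union(7, 10) -> merged; set of 7 now {7, 10}
Step 14: union(13, 8) -> merged; set of 13 now {0, 1, 2, 6, 8, 9, 11, 12, 13}
Step 15: union(1, 5) -> merged; set of 1 now {0, 1, 2, 5, 6, 8, 9, 11, 12, 13}
Step 16: find(1) -> no change; set of 1 is {0, 1, 2, 5, 6, 8, 9, 11, 12, 13}
Step 17: union(2, 9) -> already same set; set of 2 now {0, 1, 2, 5, 6, 8, 9, 11, 12, 13}
Step 18: find(9) -> no change; set of 9 is {0, 1, 2, 5, 6, 8, 9, 11, 12, 13}
Step 19: union(12, 8) -> already same set; set of 12 now {0, 1, 2, 5, 6, 8, 9, 11, 12, 13}
Step 20: union(0, 12) -> already same set; set of 0 now {0, 1, 2, 5, 6, 8, 9, 11, 12, 13}
Step 21: union(3, 0) -> merged; set of 3 now {0, 1, 2, 3, 5, 6, 8, 9, 11, 12, 13}
Set of 0: {0, 1, 2, 3, 5, 6, 8, 9, 11, 12, 13}; 7 is not a member.

Answer: no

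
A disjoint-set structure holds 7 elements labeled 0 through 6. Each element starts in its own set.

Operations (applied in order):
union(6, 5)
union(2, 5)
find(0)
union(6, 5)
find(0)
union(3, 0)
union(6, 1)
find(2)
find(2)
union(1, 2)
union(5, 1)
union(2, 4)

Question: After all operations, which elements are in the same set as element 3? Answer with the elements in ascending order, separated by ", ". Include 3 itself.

Step 1: union(6, 5) -> merged; set of 6 now {5, 6}
Step 2: union(2, 5) -> merged; set of 2 now {2, 5, 6}
Step 3: find(0) -> no change; set of 0 is {0}
Step 4: union(6, 5) -> already same set; set of 6 now {2, 5, 6}
Step 5: find(0) -> no change; set of 0 is {0}
Step 6: union(3, 0) -> merged; set of 3 now {0, 3}
Step 7: union(6, 1) -> merged; set of 6 now {1, 2, 5, 6}
Step 8: find(2) -> no change; set of 2 is {1, 2, 5, 6}
Step 9: find(2) -> no change; set of 2 is {1, 2, 5, 6}
Step 10: union(1, 2) -> already same set; set of 1 now {1, 2, 5, 6}
Step 11: union(5, 1) -> already same set; set of 5 now {1, 2, 5, 6}
Step 12: union(2, 4) -> merged; set of 2 now {1, 2, 4, 5, 6}
Component of 3: {0, 3}

Answer: 0, 3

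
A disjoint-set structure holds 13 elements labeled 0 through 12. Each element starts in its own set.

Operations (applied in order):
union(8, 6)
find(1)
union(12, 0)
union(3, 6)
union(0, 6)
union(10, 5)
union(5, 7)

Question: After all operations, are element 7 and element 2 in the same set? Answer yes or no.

Step 1: union(8, 6) -> merged; set of 8 now {6, 8}
Step 2: find(1) -> no change; set of 1 is {1}
Step 3: union(12, 0) -> merged; set of 12 now {0, 12}
Step 4: union(3, 6) -> merged; set of 3 now {3, 6, 8}
Step 5: union(0, 6) -> merged; set of 0 now {0, 3, 6, 8, 12}
Step 6: union(10, 5) -> merged; set of 10 now {5, 10}
Step 7: union(5, 7) -> merged; set of 5 now {5, 7, 10}
Set of 7: {5, 7, 10}; 2 is not a member.

Answer: no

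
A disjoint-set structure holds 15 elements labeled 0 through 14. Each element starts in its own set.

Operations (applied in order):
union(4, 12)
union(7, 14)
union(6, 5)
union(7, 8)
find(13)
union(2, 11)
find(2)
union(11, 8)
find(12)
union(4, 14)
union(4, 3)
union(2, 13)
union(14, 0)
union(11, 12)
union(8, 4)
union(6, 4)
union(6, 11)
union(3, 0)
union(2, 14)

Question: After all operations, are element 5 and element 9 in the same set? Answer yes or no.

Answer: no

Derivation:
Step 1: union(4, 12) -> merged; set of 4 now {4, 12}
Step 2: union(7, 14) -> merged; set of 7 now {7, 14}
Step 3: union(6, 5) -> merged; set of 6 now {5, 6}
Step 4: union(7, 8) -> merged; set of 7 now {7, 8, 14}
Step 5: find(13) -> no change; set of 13 is {13}
Step 6: union(2, 11) -> merged; set of 2 now {2, 11}
Step 7: find(2) -> no change; set of 2 is {2, 11}
Step 8: union(11, 8) -> merged; set of 11 now {2, 7, 8, 11, 14}
Step 9: find(12) -> no change; set of 12 is {4, 12}
Step 10: union(4, 14) -> merged; set of 4 now {2, 4, 7, 8, 11, 12, 14}
Step 11: union(4, 3) -> merged; set of 4 now {2, 3, 4, 7, 8, 11, 12, 14}
Step 12: union(2, 13) -> merged; set of 2 now {2, 3, 4, 7, 8, 11, 12, 13, 14}
Step 13: union(14, 0) -> merged; set of 14 now {0, 2, 3, 4, 7, 8, 11, 12, 13, 14}
Step 14: union(11, 12) -> already same set; set of 11 now {0, 2, 3, 4, 7, 8, 11, 12, 13, 14}
Step 15: union(8, 4) -> already same set; set of 8 now {0, 2, 3, 4, 7, 8, 11, 12, 13, 14}
Step 16: union(6, 4) -> merged; set of 6 now {0, 2, 3, 4, 5, 6, 7, 8, 11, 12, 13, 14}
Step 17: union(6, 11) -> already same set; set of 6 now {0, 2, 3, 4, 5, 6, 7, 8, 11, 12, 13, 14}
Step 18: union(3, 0) -> already same set; set of 3 now {0, 2, 3, 4, 5, 6, 7, 8, 11, 12, 13, 14}
Step 19: union(2, 14) -> already same set; set of 2 now {0, 2, 3, 4, 5, 6, 7, 8, 11, 12, 13, 14}
Set of 5: {0, 2, 3, 4, 5, 6, 7, 8, 11, 12, 13, 14}; 9 is not a member.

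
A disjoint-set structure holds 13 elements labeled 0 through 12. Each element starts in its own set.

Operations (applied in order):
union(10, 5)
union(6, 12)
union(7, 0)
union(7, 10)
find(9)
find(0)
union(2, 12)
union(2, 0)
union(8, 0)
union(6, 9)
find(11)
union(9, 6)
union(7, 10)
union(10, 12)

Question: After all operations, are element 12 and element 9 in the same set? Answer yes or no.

Step 1: union(10, 5) -> merged; set of 10 now {5, 10}
Step 2: union(6, 12) -> merged; set of 6 now {6, 12}
Step 3: union(7, 0) -> merged; set of 7 now {0, 7}
Step 4: union(7, 10) -> merged; set of 7 now {0, 5, 7, 10}
Step 5: find(9) -> no change; set of 9 is {9}
Step 6: find(0) -> no change; set of 0 is {0, 5, 7, 10}
Step 7: union(2, 12) -> merged; set of 2 now {2, 6, 12}
Step 8: union(2, 0) -> merged; set of 2 now {0, 2, 5, 6, 7, 10, 12}
Step 9: union(8, 0) -> merged; set of 8 now {0, 2, 5, 6, 7, 8, 10, 12}
Step 10: union(6, 9) -> merged; set of 6 now {0, 2, 5, 6, 7, 8, 9, 10, 12}
Step 11: find(11) -> no change; set of 11 is {11}
Step 12: union(9, 6) -> already same set; set of 9 now {0, 2, 5, 6, 7, 8, 9, 10, 12}
Step 13: union(7, 10) -> already same set; set of 7 now {0, 2, 5, 6, 7, 8, 9, 10, 12}
Step 14: union(10, 12) -> already same set; set of 10 now {0, 2, 5, 6, 7, 8, 9, 10, 12}
Set of 12: {0, 2, 5, 6, 7, 8, 9, 10, 12}; 9 is a member.

Answer: yes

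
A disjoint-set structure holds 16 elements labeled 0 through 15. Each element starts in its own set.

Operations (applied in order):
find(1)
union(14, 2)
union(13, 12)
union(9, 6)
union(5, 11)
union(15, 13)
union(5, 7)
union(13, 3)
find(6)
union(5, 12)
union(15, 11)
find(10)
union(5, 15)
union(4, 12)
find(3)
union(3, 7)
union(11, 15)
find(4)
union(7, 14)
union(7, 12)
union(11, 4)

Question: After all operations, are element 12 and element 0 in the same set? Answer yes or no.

Step 1: find(1) -> no change; set of 1 is {1}
Step 2: union(14, 2) -> merged; set of 14 now {2, 14}
Step 3: union(13, 12) -> merged; set of 13 now {12, 13}
Step 4: union(9, 6) -> merged; set of 9 now {6, 9}
Step 5: union(5, 11) -> merged; set of 5 now {5, 11}
Step 6: union(15, 13) -> merged; set of 15 now {12, 13, 15}
Step 7: union(5, 7) -> merged; set of 5 now {5, 7, 11}
Step 8: union(13, 3) -> merged; set of 13 now {3, 12, 13, 15}
Step 9: find(6) -> no change; set of 6 is {6, 9}
Step 10: union(5, 12) -> merged; set of 5 now {3, 5, 7, 11, 12, 13, 15}
Step 11: union(15, 11) -> already same set; set of 15 now {3, 5, 7, 11, 12, 13, 15}
Step 12: find(10) -> no change; set of 10 is {10}
Step 13: union(5, 15) -> already same set; set of 5 now {3, 5, 7, 11, 12, 13, 15}
Step 14: union(4, 12) -> merged; set of 4 now {3, 4, 5, 7, 11, 12, 13, 15}
Step 15: find(3) -> no change; set of 3 is {3, 4, 5, 7, 11, 12, 13, 15}
Step 16: union(3, 7) -> already same set; set of 3 now {3, 4, 5, 7, 11, 12, 13, 15}
Step 17: union(11, 15) -> already same set; set of 11 now {3, 4, 5, 7, 11, 12, 13, 15}
Step 18: find(4) -> no change; set of 4 is {3, 4, 5, 7, 11, 12, 13, 15}
Step 19: union(7, 14) -> merged; set of 7 now {2, 3, 4, 5, 7, 11, 12, 13, 14, 15}
Step 20: union(7, 12) -> already same set; set of 7 now {2, 3, 4, 5, 7, 11, 12, 13, 14, 15}
Step 21: union(11, 4) -> already same set; set of 11 now {2, 3, 4, 5, 7, 11, 12, 13, 14, 15}
Set of 12: {2, 3, 4, 5, 7, 11, 12, 13, 14, 15}; 0 is not a member.

Answer: no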